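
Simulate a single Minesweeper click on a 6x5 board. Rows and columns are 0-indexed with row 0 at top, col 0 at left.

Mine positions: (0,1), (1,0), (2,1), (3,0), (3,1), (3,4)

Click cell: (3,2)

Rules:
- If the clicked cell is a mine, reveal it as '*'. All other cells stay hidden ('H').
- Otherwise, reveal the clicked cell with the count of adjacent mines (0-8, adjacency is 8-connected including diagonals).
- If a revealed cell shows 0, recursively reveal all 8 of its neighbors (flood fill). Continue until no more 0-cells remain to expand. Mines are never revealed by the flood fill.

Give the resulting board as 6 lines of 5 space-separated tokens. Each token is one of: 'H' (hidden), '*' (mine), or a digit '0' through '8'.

H H H H H
H H H H H
H H H H H
H H 2 H H
H H H H H
H H H H H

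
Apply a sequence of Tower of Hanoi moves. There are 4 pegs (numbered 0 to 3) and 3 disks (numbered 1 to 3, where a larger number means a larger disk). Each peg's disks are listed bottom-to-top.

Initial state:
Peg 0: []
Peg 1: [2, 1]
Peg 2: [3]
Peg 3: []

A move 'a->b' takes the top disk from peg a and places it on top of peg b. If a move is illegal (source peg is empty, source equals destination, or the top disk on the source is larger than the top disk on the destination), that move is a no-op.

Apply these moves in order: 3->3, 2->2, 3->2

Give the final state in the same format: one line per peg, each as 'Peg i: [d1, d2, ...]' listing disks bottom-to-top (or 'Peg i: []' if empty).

Answer: Peg 0: []
Peg 1: [2, 1]
Peg 2: [3]
Peg 3: []

Derivation:
After move 1 (3->3):
Peg 0: []
Peg 1: [2, 1]
Peg 2: [3]
Peg 3: []

After move 2 (2->2):
Peg 0: []
Peg 1: [2, 1]
Peg 2: [3]
Peg 3: []

After move 3 (3->2):
Peg 0: []
Peg 1: [2, 1]
Peg 2: [3]
Peg 3: []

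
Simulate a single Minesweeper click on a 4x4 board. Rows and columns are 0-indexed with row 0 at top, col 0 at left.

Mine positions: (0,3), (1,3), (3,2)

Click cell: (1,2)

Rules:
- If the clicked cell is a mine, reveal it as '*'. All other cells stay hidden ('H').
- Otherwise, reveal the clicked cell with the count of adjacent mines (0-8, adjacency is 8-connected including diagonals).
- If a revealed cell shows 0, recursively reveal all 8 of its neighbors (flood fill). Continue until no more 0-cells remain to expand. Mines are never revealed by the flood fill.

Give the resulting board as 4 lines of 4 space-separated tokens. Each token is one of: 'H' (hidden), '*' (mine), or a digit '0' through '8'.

H H H H
H H 2 H
H H H H
H H H H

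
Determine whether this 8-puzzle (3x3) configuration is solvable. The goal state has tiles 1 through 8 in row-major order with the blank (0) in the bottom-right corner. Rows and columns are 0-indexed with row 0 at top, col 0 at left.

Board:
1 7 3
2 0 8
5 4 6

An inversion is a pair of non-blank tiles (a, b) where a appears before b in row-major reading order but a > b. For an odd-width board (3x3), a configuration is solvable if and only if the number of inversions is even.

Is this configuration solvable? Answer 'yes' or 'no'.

Inversions (pairs i<j in row-major order where tile[i] > tile[j] > 0): 10
10 is even, so the puzzle is solvable.

Answer: yes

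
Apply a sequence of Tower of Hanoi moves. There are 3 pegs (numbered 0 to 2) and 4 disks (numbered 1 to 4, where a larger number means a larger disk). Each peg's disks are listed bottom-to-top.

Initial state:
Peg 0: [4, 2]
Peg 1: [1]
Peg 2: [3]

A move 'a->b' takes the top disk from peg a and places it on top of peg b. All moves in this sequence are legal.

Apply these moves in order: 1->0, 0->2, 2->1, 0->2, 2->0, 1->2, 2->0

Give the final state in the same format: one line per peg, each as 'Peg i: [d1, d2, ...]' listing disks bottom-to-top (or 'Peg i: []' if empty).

Answer: Peg 0: [4, 2, 1]
Peg 1: []
Peg 2: [3]

Derivation:
After move 1 (1->0):
Peg 0: [4, 2, 1]
Peg 1: []
Peg 2: [3]

After move 2 (0->2):
Peg 0: [4, 2]
Peg 1: []
Peg 2: [3, 1]

After move 3 (2->1):
Peg 0: [4, 2]
Peg 1: [1]
Peg 2: [3]

After move 4 (0->2):
Peg 0: [4]
Peg 1: [1]
Peg 2: [3, 2]

After move 5 (2->0):
Peg 0: [4, 2]
Peg 1: [1]
Peg 2: [3]

After move 6 (1->2):
Peg 0: [4, 2]
Peg 1: []
Peg 2: [3, 1]

After move 7 (2->0):
Peg 0: [4, 2, 1]
Peg 1: []
Peg 2: [3]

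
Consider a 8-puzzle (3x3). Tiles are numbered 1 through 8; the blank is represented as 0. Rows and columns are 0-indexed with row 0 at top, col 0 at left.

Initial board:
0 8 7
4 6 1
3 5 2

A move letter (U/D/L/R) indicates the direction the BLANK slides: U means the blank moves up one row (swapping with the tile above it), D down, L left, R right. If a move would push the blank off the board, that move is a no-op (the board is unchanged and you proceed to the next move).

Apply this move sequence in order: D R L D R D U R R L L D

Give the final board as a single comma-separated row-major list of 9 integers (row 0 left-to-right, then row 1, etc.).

After move 1 (D):
4 8 7
0 6 1
3 5 2

After move 2 (R):
4 8 7
6 0 1
3 5 2

After move 3 (L):
4 8 7
0 6 1
3 5 2

After move 4 (D):
4 8 7
3 6 1
0 5 2

After move 5 (R):
4 8 7
3 6 1
5 0 2

After move 6 (D):
4 8 7
3 6 1
5 0 2

After move 7 (U):
4 8 7
3 0 1
5 6 2

After move 8 (R):
4 8 7
3 1 0
5 6 2

After move 9 (R):
4 8 7
3 1 0
5 6 2

After move 10 (L):
4 8 7
3 0 1
5 6 2

After move 11 (L):
4 8 7
0 3 1
5 6 2

After move 12 (D):
4 8 7
5 3 1
0 6 2

Answer: 4, 8, 7, 5, 3, 1, 0, 6, 2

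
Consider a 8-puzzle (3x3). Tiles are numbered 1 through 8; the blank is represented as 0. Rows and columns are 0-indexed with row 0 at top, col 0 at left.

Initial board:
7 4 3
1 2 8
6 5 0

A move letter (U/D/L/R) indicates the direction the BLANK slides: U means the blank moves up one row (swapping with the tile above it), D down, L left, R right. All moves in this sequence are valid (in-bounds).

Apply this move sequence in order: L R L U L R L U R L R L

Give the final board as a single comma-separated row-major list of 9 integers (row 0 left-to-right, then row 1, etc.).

Answer: 0, 4, 3, 7, 1, 8, 6, 2, 5

Derivation:
After move 1 (L):
7 4 3
1 2 8
6 0 5

After move 2 (R):
7 4 3
1 2 8
6 5 0

After move 3 (L):
7 4 3
1 2 8
6 0 5

After move 4 (U):
7 4 3
1 0 8
6 2 5

After move 5 (L):
7 4 3
0 1 8
6 2 5

After move 6 (R):
7 4 3
1 0 8
6 2 5

After move 7 (L):
7 4 3
0 1 8
6 2 5

After move 8 (U):
0 4 3
7 1 8
6 2 5

After move 9 (R):
4 0 3
7 1 8
6 2 5

After move 10 (L):
0 4 3
7 1 8
6 2 5

After move 11 (R):
4 0 3
7 1 8
6 2 5

After move 12 (L):
0 4 3
7 1 8
6 2 5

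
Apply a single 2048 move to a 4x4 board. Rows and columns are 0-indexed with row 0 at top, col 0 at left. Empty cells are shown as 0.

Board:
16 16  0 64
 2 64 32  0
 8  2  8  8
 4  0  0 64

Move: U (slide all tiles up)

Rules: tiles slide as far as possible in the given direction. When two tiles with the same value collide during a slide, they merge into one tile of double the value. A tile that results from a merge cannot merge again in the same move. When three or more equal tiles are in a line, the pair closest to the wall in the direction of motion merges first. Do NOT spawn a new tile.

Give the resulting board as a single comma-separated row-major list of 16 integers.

Answer: 16, 16, 32, 64, 2, 64, 8, 8, 8, 2, 0, 64, 4, 0, 0, 0

Derivation:
Slide up:
col 0: [16, 2, 8, 4] -> [16, 2, 8, 4]
col 1: [16, 64, 2, 0] -> [16, 64, 2, 0]
col 2: [0, 32, 8, 0] -> [32, 8, 0, 0]
col 3: [64, 0, 8, 64] -> [64, 8, 64, 0]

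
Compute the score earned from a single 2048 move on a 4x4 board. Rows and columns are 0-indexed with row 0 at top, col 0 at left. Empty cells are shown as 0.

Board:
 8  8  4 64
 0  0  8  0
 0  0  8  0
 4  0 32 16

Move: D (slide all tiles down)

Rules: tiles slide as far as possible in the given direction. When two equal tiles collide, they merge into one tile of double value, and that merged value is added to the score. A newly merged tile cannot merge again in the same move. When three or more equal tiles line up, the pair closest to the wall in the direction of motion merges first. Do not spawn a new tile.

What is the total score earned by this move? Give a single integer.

Answer: 16

Derivation:
Slide down:
col 0: [8, 0, 0, 4] -> [0, 0, 8, 4]  score +0 (running 0)
col 1: [8, 0, 0, 0] -> [0, 0, 0, 8]  score +0 (running 0)
col 2: [4, 8, 8, 32] -> [0, 4, 16, 32]  score +16 (running 16)
col 3: [64, 0, 0, 16] -> [0, 0, 64, 16]  score +0 (running 16)
Board after move:
 0  0  0  0
 0  0  4  0
 8  0 16 64
 4  8 32 16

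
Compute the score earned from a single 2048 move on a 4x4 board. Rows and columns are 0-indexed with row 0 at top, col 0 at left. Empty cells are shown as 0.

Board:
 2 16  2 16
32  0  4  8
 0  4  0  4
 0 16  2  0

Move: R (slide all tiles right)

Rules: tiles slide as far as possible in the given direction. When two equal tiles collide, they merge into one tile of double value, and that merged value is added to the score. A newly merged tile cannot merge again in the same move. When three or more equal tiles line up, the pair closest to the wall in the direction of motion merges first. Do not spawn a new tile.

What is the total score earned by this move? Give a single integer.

Slide right:
row 0: [2, 16, 2, 16] -> [2, 16, 2, 16]  score +0 (running 0)
row 1: [32, 0, 4, 8] -> [0, 32, 4, 8]  score +0 (running 0)
row 2: [0, 4, 0, 4] -> [0, 0, 0, 8]  score +8 (running 8)
row 3: [0, 16, 2, 0] -> [0, 0, 16, 2]  score +0 (running 8)
Board after move:
 2 16  2 16
 0 32  4  8
 0  0  0  8
 0  0 16  2

Answer: 8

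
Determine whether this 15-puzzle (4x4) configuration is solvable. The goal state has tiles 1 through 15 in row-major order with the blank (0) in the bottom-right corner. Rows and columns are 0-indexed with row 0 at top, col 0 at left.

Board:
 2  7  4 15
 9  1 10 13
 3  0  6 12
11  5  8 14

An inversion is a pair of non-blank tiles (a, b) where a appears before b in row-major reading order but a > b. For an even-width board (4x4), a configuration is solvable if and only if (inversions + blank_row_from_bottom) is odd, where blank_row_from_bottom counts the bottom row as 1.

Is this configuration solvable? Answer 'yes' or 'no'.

Answer: no

Derivation:
Inversions: 40
Blank is in row 2 (0-indexed from top), which is row 2 counting from the bottom (bottom = 1).
40 + 2 = 42, which is even, so the puzzle is not solvable.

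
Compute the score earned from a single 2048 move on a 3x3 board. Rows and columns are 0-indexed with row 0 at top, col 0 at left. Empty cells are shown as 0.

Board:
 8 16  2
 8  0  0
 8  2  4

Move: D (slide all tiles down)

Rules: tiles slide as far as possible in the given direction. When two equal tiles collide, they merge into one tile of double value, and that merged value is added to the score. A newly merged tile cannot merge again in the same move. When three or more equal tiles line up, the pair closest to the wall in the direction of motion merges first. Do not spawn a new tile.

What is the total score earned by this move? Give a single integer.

Slide down:
col 0: [8, 8, 8] -> [0, 8, 16]  score +16 (running 16)
col 1: [16, 0, 2] -> [0, 16, 2]  score +0 (running 16)
col 2: [2, 0, 4] -> [0, 2, 4]  score +0 (running 16)
Board after move:
 0  0  0
 8 16  2
16  2  4

Answer: 16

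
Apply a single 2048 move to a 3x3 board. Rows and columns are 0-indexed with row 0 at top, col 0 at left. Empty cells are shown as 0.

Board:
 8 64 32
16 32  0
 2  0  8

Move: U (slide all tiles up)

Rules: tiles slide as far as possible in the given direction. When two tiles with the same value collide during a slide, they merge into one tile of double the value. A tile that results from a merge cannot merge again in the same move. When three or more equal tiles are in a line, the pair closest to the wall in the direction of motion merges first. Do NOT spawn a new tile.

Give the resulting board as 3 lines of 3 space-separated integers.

Answer:  8 64 32
16 32  8
 2  0  0

Derivation:
Slide up:
col 0: [8, 16, 2] -> [8, 16, 2]
col 1: [64, 32, 0] -> [64, 32, 0]
col 2: [32, 0, 8] -> [32, 8, 0]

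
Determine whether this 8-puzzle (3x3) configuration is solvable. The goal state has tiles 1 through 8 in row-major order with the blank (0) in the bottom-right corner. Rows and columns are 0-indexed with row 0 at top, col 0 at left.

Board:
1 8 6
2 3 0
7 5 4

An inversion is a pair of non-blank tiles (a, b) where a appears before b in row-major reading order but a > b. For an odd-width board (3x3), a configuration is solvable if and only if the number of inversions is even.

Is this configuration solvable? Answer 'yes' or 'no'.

Answer: no

Derivation:
Inversions (pairs i<j in row-major order where tile[i] > tile[j] > 0): 13
13 is odd, so the puzzle is not solvable.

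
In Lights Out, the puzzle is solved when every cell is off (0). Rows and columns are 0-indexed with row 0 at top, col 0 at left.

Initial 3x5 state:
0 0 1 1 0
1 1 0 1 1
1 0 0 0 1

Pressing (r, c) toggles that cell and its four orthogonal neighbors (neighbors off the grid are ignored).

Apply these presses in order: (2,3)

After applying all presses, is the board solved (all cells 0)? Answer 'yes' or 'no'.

After press 1 at (2,3):
0 0 1 1 0
1 1 0 0 1
1 0 1 1 0

Lights still on: 8

Answer: no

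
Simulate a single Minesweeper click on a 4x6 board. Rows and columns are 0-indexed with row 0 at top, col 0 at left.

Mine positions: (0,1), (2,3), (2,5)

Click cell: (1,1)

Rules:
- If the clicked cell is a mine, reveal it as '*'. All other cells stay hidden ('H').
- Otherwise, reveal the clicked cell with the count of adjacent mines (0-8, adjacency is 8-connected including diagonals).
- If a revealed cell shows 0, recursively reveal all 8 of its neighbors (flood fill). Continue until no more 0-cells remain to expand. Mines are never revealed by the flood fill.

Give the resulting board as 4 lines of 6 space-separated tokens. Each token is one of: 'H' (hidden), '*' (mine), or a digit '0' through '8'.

H H H H H H
H 1 H H H H
H H H H H H
H H H H H H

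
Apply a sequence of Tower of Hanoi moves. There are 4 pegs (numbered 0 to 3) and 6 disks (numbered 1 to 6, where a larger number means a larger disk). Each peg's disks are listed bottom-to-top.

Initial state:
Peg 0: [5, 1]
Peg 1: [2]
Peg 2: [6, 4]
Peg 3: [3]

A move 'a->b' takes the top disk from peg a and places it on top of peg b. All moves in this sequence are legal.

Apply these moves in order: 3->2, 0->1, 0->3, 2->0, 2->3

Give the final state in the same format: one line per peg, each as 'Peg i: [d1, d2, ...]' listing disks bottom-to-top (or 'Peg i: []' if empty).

Answer: Peg 0: [3]
Peg 1: [2, 1]
Peg 2: [6]
Peg 3: [5, 4]

Derivation:
After move 1 (3->2):
Peg 0: [5, 1]
Peg 1: [2]
Peg 2: [6, 4, 3]
Peg 3: []

After move 2 (0->1):
Peg 0: [5]
Peg 1: [2, 1]
Peg 2: [6, 4, 3]
Peg 3: []

After move 3 (0->3):
Peg 0: []
Peg 1: [2, 1]
Peg 2: [6, 4, 3]
Peg 3: [5]

After move 4 (2->0):
Peg 0: [3]
Peg 1: [2, 1]
Peg 2: [6, 4]
Peg 3: [5]

After move 5 (2->3):
Peg 0: [3]
Peg 1: [2, 1]
Peg 2: [6]
Peg 3: [5, 4]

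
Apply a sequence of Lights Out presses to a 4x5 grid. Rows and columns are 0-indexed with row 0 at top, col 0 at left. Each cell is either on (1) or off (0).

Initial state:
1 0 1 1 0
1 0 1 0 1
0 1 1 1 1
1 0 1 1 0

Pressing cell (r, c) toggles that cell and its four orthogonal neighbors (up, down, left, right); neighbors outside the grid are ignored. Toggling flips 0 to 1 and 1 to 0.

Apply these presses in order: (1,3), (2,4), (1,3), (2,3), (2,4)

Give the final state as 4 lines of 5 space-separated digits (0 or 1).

After press 1 at (1,3):
1 0 1 0 0
1 0 0 1 0
0 1 1 0 1
1 0 1 1 0

After press 2 at (2,4):
1 0 1 0 0
1 0 0 1 1
0 1 1 1 0
1 0 1 1 1

After press 3 at (1,3):
1 0 1 1 0
1 0 1 0 0
0 1 1 0 0
1 0 1 1 1

After press 4 at (2,3):
1 0 1 1 0
1 0 1 1 0
0 1 0 1 1
1 0 1 0 1

After press 5 at (2,4):
1 0 1 1 0
1 0 1 1 1
0 1 0 0 0
1 0 1 0 0

Answer: 1 0 1 1 0
1 0 1 1 1
0 1 0 0 0
1 0 1 0 0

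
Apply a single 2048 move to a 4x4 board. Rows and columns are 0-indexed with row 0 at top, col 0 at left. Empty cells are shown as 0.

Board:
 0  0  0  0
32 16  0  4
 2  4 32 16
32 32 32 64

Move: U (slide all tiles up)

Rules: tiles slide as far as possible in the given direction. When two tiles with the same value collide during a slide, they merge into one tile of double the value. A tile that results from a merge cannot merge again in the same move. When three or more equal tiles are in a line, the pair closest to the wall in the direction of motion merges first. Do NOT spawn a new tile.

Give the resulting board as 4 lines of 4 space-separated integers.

Slide up:
col 0: [0, 32, 2, 32] -> [32, 2, 32, 0]
col 1: [0, 16, 4, 32] -> [16, 4, 32, 0]
col 2: [0, 0, 32, 32] -> [64, 0, 0, 0]
col 3: [0, 4, 16, 64] -> [4, 16, 64, 0]

Answer: 32 16 64  4
 2  4  0 16
32 32  0 64
 0  0  0  0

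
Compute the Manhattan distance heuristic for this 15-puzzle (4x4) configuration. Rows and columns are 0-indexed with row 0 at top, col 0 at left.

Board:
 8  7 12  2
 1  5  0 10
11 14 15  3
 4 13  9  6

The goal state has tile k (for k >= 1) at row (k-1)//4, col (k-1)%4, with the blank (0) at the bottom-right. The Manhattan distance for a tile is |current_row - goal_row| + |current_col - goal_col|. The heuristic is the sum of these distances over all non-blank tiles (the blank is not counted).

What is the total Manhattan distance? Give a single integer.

Answer: 37

Derivation:
Tile 8: at (0,0), goal (1,3), distance |0-1|+|0-3| = 4
Tile 7: at (0,1), goal (1,2), distance |0-1|+|1-2| = 2
Tile 12: at (0,2), goal (2,3), distance |0-2|+|2-3| = 3
Tile 2: at (0,3), goal (0,1), distance |0-0|+|3-1| = 2
Tile 1: at (1,0), goal (0,0), distance |1-0|+|0-0| = 1
Tile 5: at (1,1), goal (1,0), distance |1-1|+|1-0| = 1
Tile 10: at (1,3), goal (2,1), distance |1-2|+|3-1| = 3
Tile 11: at (2,0), goal (2,2), distance |2-2|+|0-2| = 2
Tile 14: at (2,1), goal (3,1), distance |2-3|+|1-1| = 1
Tile 15: at (2,2), goal (3,2), distance |2-3|+|2-2| = 1
Tile 3: at (2,3), goal (0,2), distance |2-0|+|3-2| = 3
Tile 4: at (3,0), goal (0,3), distance |3-0|+|0-3| = 6
Tile 13: at (3,1), goal (3,0), distance |3-3|+|1-0| = 1
Tile 9: at (3,2), goal (2,0), distance |3-2|+|2-0| = 3
Tile 6: at (3,3), goal (1,1), distance |3-1|+|3-1| = 4
Sum: 4 + 2 + 3 + 2 + 1 + 1 + 3 + 2 + 1 + 1 + 3 + 6 + 1 + 3 + 4 = 37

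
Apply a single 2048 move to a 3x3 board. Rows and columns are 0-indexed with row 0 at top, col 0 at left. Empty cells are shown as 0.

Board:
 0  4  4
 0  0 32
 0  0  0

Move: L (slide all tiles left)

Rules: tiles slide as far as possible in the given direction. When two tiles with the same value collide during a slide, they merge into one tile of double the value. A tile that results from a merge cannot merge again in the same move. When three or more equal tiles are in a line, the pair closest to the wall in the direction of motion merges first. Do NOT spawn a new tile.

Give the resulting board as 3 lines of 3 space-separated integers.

Slide left:
row 0: [0, 4, 4] -> [8, 0, 0]
row 1: [0, 0, 32] -> [32, 0, 0]
row 2: [0, 0, 0] -> [0, 0, 0]

Answer:  8  0  0
32  0  0
 0  0  0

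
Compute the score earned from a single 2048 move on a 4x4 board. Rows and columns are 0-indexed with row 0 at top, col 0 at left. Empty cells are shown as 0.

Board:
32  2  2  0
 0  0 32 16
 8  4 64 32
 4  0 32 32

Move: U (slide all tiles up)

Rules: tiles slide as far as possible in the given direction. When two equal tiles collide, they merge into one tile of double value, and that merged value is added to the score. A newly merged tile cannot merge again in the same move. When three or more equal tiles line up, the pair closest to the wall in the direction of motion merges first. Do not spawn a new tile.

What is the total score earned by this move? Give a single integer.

Answer: 64

Derivation:
Slide up:
col 0: [32, 0, 8, 4] -> [32, 8, 4, 0]  score +0 (running 0)
col 1: [2, 0, 4, 0] -> [2, 4, 0, 0]  score +0 (running 0)
col 2: [2, 32, 64, 32] -> [2, 32, 64, 32]  score +0 (running 0)
col 3: [0, 16, 32, 32] -> [16, 64, 0, 0]  score +64 (running 64)
Board after move:
32  2  2 16
 8  4 32 64
 4  0 64  0
 0  0 32  0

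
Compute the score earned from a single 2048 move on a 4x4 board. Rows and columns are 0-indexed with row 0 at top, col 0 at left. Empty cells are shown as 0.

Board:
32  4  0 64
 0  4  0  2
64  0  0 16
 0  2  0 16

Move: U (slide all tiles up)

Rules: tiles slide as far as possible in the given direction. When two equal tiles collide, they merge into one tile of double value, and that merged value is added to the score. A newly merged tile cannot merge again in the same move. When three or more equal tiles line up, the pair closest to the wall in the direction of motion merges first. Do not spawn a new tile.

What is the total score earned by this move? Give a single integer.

Answer: 40

Derivation:
Slide up:
col 0: [32, 0, 64, 0] -> [32, 64, 0, 0]  score +0 (running 0)
col 1: [4, 4, 0, 2] -> [8, 2, 0, 0]  score +8 (running 8)
col 2: [0, 0, 0, 0] -> [0, 0, 0, 0]  score +0 (running 8)
col 3: [64, 2, 16, 16] -> [64, 2, 32, 0]  score +32 (running 40)
Board after move:
32  8  0 64
64  2  0  2
 0  0  0 32
 0  0  0  0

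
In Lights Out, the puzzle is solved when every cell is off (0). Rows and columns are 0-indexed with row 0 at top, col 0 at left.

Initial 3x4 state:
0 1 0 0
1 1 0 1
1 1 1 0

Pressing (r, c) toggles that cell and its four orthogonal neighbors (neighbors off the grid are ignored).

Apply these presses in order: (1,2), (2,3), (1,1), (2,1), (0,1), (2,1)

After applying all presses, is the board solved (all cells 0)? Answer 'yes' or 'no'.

Answer: no

Derivation:
After press 1 at (1,2):
0 1 1 0
1 0 1 0
1 1 0 0

After press 2 at (2,3):
0 1 1 0
1 0 1 1
1 1 1 1

After press 3 at (1,1):
0 0 1 0
0 1 0 1
1 0 1 1

After press 4 at (2,1):
0 0 1 0
0 0 0 1
0 1 0 1

After press 5 at (0,1):
1 1 0 0
0 1 0 1
0 1 0 1

After press 6 at (2,1):
1 1 0 0
0 0 0 1
1 0 1 1

Lights still on: 6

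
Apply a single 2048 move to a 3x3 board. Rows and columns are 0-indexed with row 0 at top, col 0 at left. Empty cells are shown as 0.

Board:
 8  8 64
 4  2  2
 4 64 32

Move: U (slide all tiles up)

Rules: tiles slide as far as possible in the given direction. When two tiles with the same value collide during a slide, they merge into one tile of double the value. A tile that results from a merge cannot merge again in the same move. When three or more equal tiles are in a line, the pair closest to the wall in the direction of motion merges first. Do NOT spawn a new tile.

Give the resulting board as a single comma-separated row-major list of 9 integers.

Slide up:
col 0: [8, 4, 4] -> [8, 8, 0]
col 1: [8, 2, 64] -> [8, 2, 64]
col 2: [64, 2, 32] -> [64, 2, 32]

Answer: 8, 8, 64, 8, 2, 2, 0, 64, 32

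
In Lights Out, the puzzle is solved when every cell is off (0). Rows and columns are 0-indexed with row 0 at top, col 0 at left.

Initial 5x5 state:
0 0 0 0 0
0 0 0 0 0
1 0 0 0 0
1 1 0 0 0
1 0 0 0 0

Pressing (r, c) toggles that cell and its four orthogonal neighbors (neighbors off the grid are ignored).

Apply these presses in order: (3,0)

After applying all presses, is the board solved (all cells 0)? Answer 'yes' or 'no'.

After press 1 at (3,0):
0 0 0 0 0
0 0 0 0 0
0 0 0 0 0
0 0 0 0 0
0 0 0 0 0

Lights still on: 0

Answer: yes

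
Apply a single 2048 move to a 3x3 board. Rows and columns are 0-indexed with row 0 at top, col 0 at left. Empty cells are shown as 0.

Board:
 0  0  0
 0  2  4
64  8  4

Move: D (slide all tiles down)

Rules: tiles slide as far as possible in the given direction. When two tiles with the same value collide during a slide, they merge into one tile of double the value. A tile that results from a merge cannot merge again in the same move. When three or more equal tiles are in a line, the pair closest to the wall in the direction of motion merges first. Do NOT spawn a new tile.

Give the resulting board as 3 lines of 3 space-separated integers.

Answer:  0  0  0
 0  2  0
64  8  8

Derivation:
Slide down:
col 0: [0, 0, 64] -> [0, 0, 64]
col 1: [0, 2, 8] -> [0, 2, 8]
col 2: [0, 4, 4] -> [0, 0, 8]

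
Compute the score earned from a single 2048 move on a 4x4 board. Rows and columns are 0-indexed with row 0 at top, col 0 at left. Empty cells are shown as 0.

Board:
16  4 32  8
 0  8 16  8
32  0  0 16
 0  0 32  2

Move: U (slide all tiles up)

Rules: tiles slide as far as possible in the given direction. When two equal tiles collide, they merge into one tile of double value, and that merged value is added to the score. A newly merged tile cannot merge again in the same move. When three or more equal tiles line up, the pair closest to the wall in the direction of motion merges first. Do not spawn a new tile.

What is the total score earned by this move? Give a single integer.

Answer: 16

Derivation:
Slide up:
col 0: [16, 0, 32, 0] -> [16, 32, 0, 0]  score +0 (running 0)
col 1: [4, 8, 0, 0] -> [4, 8, 0, 0]  score +0 (running 0)
col 2: [32, 16, 0, 32] -> [32, 16, 32, 0]  score +0 (running 0)
col 3: [8, 8, 16, 2] -> [16, 16, 2, 0]  score +16 (running 16)
Board after move:
16  4 32 16
32  8 16 16
 0  0 32  2
 0  0  0  0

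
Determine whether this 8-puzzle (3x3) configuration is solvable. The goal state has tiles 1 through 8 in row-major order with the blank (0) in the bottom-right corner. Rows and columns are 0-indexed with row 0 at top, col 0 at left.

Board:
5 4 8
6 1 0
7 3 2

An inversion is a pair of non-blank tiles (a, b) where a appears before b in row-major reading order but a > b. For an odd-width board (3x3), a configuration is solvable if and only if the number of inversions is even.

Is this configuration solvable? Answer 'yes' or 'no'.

Inversions (pairs i<j in row-major order where tile[i] > tile[j] > 0): 18
18 is even, so the puzzle is solvable.

Answer: yes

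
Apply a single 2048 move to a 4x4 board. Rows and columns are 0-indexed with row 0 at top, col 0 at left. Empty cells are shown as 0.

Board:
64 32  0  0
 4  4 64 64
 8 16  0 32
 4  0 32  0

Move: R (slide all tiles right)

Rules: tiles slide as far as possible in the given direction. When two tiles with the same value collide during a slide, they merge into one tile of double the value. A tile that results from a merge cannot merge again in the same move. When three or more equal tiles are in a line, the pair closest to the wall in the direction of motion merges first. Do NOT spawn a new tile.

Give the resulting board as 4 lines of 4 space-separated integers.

Answer:   0   0  64  32
  0   0   8 128
  0   8  16  32
  0   0   4  32

Derivation:
Slide right:
row 0: [64, 32, 0, 0] -> [0, 0, 64, 32]
row 1: [4, 4, 64, 64] -> [0, 0, 8, 128]
row 2: [8, 16, 0, 32] -> [0, 8, 16, 32]
row 3: [4, 0, 32, 0] -> [0, 0, 4, 32]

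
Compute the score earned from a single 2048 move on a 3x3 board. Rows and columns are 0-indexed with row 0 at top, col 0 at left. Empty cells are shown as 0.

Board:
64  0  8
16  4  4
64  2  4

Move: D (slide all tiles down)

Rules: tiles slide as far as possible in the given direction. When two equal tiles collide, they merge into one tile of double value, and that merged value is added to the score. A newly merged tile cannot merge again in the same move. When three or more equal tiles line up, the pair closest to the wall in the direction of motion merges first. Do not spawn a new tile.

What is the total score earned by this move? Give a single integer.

Slide down:
col 0: [64, 16, 64] -> [64, 16, 64]  score +0 (running 0)
col 1: [0, 4, 2] -> [0, 4, 2]  score +0 (running 0)
col 2: [8, 4, 4] -> [0, 8, 8]  score +8 (running 8)
Board after move:
64  0  0
16  4  8
64  2  8

Answer: 8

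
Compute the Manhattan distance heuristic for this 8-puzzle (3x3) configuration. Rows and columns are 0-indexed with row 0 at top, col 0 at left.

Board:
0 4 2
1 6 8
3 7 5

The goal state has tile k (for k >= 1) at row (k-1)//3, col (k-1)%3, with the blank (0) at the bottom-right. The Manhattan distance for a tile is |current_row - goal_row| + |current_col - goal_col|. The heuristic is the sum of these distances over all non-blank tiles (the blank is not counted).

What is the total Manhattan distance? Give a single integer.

Answer: 14

Derivation:
Tile 4: at (0,1), goal (1,0), distance |0-1|+|1-0| = 2
Tile 2: at (0,2), goal (0,1), distance |0-0|+|2-1| = 1
Tile 1: at (1,0), goal (0,0), distance |1-0|+|0-0| = 1
Tile 6: at (1,1), goal (1,2), distance |1-1|+|1-2| = 1
Tile 8: at (1,2), goal (2,1), distance |1-2|+|2-1| = 2
Tile 3: at (2,0), goal (0,2), distance |2-0|+|0-2| = 4
Tile 7: at (2,1), goal (2,0), distance |2-2|+|1-0| = 1
Tile 5: at (2,2), goal (1,1), distance |2-1|+|2-1| = 2
Sum: 2 + 1 + 1 + 1 + 2 + 4 + 1 + 2 = 14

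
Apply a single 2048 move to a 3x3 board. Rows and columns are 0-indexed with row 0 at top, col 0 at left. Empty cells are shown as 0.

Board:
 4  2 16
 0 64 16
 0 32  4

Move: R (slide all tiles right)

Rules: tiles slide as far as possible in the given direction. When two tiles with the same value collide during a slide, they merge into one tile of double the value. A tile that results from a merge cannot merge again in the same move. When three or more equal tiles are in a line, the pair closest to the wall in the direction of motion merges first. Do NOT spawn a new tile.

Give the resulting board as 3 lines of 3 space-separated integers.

Slide right:
row 0: [4, 2, 16] -> [4, 2, 16]
row 1: [0, 64, 16] -> [0, 64, 16]
row 2: [0, 32, 4] -> [0, 32, 4]

Answer:  4  2 16
 0 64 16
 0 32  4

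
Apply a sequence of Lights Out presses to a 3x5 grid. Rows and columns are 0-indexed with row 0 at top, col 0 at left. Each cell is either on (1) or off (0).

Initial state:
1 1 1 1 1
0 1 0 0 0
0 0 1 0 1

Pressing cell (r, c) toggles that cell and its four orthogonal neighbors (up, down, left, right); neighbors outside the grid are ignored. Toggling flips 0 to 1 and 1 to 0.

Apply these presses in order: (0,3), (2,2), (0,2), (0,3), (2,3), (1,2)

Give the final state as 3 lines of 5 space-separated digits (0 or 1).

After press 1 at (0,3):
1 1 0 0 0
0 1 0 1 0
0 0 1 0 1

After press 2 at (2,2):
1 1 0 0 0
0 1 1 1 0
0 1 0 1 1

After press 3 at (0,2):
1 0 1 1 0
0 1 0 1 0
0 1 0 1 1

After press 4 at (0,3):
1 0 0 0 1
0 1 0 0 0
0 1 0 1 1

After press 5 at (2,3):
1 0 0 0 1
0 1 0 1 0
0 1 1 0 0

After press 6 at (1,2):
1 0 1 0 1
0 0 1 0 0
0 1 0 0 0

Answer: 1 0 1 0 1
0 0 1 0 0
0 1 0 0 0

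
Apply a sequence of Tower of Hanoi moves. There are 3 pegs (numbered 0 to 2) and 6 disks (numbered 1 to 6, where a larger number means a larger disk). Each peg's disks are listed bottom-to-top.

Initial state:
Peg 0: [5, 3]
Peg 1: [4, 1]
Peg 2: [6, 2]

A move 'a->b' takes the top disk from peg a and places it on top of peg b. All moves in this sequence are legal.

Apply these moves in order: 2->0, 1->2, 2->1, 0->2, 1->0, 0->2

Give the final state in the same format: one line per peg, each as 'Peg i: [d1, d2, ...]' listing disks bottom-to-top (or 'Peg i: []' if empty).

After move 1 (2->0):
Peg 0: [5, 3, 2]
Peg 1: [4, 1]
Peg 2: [6]

After move 2 (1->2):
Peg 0: [5, 3, 2]
Peg 1: [4]
Peg 2: [6, 1]

After move 3 (2->1):
Peg 0: [5, 3, 2]
Peg 1: [4, 1]
Peg 2: [6]

After move 4 (0->2):
Peg 0: [5, 3]
Peg 1: [4, 1]
Peg 2: [6, 2]

After move 5 (1->0):
Peg 0: [5, 3, 1]
Peg 1: [4]
Peg 2: [6, 2]

After move 6 (0->2):
Peg 0: [5, 3]
Peg 1: [4]
Peg 2: [6, 2, 1]

Answer: Peg 0: [5, 3]
Peg 1: [4]
Peg 2: [6, 2, 1]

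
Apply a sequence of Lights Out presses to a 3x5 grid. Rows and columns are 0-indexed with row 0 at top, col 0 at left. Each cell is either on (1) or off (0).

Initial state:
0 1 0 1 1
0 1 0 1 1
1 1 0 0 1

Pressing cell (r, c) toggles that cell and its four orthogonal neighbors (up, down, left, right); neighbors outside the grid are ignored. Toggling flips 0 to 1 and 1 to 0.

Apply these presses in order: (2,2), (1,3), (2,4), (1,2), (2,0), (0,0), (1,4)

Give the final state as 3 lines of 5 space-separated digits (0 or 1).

Answer: 1 0 1 0 0
0 0 1 0 0
0 1 0 1 1

Derivation:
After press 1 at (2,2):
0 1 0 1 1
0 1 1 1 1
1 0 1 1 1

After press 2 at (1,3):
0 1 0 0 1
0 1 0 0 0
1 0 1 0 1

After press 3 at (2,4):
0 1 0 0 1
0 1 0 0 1
1 0 1 1 0

After press 4 at (1,2):
0 1 1 0 1
0 0 1 1 1
1 0 0 1 0

After press 5 at (2,0):
0 1 1 0 1
1 0 1 1 1
0 1 0 1 0

After press 6 at (0,0):
1 0 1 0 1
0 0 1 1 1
0 1 0 1 0

After press 7 at (1,4):
1 0 1 0 0
0 0 1 0 0
0 1 0 1 1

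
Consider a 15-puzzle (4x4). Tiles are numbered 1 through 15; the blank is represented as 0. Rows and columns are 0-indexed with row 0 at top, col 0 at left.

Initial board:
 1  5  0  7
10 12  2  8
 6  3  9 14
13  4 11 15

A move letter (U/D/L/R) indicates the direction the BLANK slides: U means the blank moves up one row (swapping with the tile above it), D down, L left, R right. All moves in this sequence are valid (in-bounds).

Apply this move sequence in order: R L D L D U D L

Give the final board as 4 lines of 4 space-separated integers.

After move 1 (R):
 1  5  7  0
10 12  2  8
 6  3  9 14
13  4 11 15

After move 2 (L):
 1  5  0  7
10 12  2  8
 6  3  9 14
13  4 11 15

After move 3 (D):
 1  5  2  7
10 12  0  8
 6  3  9 14
13  4 11 15

After move 4 (L):
 1  5  2  7
10  0 12  8
 6  3  9 14
13  4 11 15

After move 5 (D):
 1  5  2  7
10  3 12  8
 6  0  9 14
13  4 11 15

After move 6 (U):
 1  5  2  7
10  0 12  8
 6  3  9 14
13  4 11 15

After move 7 (D):
 1  5  2  7
10  3 12  8
 6  0  9 14
13  4 11 15

After move 8 (L):
 1  5  2  7
10  3 12  8
 0  6  9 14
13  4 11 15

Answer:  1  5  2  7
10  3 12  8
 0  6  9 14
13  4 11 15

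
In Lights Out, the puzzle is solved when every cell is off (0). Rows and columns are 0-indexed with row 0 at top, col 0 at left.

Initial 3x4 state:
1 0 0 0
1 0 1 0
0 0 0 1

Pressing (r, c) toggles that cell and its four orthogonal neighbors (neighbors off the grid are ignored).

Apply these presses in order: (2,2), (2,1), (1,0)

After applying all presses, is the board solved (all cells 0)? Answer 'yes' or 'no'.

Answer: yes

Derivation:
After press 1 at (2,2):
1 0 0 0
1 0 0 0
0 1 1 0

After press 2 at (2,1):
1 0 0 0
1 1 0 0
1 0 0 0

After press 3 at (1,0):
0 0 0 0
0 0 0 0
0 0 0 0

Lights still on: 0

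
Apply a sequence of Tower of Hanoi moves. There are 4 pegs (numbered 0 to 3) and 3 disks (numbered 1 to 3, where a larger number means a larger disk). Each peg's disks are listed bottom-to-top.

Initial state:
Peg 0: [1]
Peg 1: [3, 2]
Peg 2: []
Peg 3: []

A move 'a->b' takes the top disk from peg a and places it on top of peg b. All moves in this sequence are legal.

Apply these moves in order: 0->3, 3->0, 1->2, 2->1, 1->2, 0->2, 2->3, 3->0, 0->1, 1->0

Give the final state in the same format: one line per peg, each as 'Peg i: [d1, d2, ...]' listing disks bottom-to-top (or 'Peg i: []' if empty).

Answer: Peg 0: [1]
Peg 1: [3]
Peg 2: [2]
Peg 3: []

Derivation:
After move 1 (0->3):
Peg 0: []
Peg 1: [3, 2]
Peg 2: []
Peg 3: [1]

After move 2 (3->0):
Peg 0: [1]
Peg 1: [3, 2]
Peg 2: []
Peg 3: []

After move 3 (1->2):
Peg 0: [1]
Peg 1: [3]
Peg 2: [2]
Peg 3: []

After move 4 (2->1):
Peg 0: [1]
Peg 1: [3, 2]
Peg 2: []
Peg 3: []

After move 5 (1->2):
Peg 0: [1]
Peg 1: [3]
Peg 2: [2]
Peg 3: []

After move 6 (0->2):
Peg 0: []
Peg 1: [3]
Peg 2: [2, 1]
Peg 3: []

After move 7 (2->3):
Peg 0: []
Peg 1: [3]
Peg 2: [2]
Peg 3: [1]

After move 8 (3->0):
Peg 0: [1]
Peg 1: [3]
Peg 2: [2]
Peg 3: []

After move 9 (0->1):
Peg 0: []
Peg 1: [3, 1]
Peg 2: [2]
Peg 3: []

After move 10 (1->0):
Peg 0: [1]
Peg 1: [3]
Peg 2: [2]
Peg 3: []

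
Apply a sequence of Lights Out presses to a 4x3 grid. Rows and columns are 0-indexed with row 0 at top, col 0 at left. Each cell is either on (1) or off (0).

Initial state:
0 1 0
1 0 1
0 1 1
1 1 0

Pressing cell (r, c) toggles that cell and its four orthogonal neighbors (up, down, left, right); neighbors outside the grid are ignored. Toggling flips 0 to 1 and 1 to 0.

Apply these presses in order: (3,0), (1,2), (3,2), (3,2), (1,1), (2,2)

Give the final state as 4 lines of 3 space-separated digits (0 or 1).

After press 1 at (3,0):
0 1 0
1 0 1
1 1 1
0 0 0

After press 2 at (1,2):
0 1 1
1 1 0
1 1 0
0 0 0

After press 3 at (3,2):
0 1 1
1 1 0
1 1 1
0 1 1

After press 4 at (3,2):
0 1 1
1 1 0
1 1 0
0 0 0

After press 5 at (1,1):
0 0 1
0 0 1
1 0 0
0 0 0

After press 6 at (2,2):
0 0 1
0 0 0
1 1 1
0 0 1

Answer: 0 0 1
0 0 0
1 1 1
0 0 1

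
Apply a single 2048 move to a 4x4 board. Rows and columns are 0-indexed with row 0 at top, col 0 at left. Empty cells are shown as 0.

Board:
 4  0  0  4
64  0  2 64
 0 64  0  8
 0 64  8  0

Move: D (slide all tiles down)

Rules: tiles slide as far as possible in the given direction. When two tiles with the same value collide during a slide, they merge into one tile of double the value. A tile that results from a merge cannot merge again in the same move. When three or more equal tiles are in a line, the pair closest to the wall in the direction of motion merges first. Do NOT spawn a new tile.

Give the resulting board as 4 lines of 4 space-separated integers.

Slide down:
col 0: [4, 64, 0, 0] -> [0, 0, 4, 64]
col 1: [0, 0, 64, 64] -> [0, 0, 0, 128]
col 2: [0, 2, 0, 8] -> [0, 0, 2, 8]
col 3: [4, 64, 8, 0] -> [0, 4, 64, 8]

Answer:   0   0   0   0
  0   0   0   4
  4   0   2  64
 64 128   8   8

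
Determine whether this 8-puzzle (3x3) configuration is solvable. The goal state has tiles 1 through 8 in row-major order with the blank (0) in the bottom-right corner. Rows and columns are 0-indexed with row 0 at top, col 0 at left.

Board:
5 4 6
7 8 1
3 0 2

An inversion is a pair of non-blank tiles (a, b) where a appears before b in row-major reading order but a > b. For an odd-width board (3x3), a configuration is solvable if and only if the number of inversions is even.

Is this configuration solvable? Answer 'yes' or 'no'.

Answer: no

Derivation:
Inversions (pairs i<j in row-major order where tile[i] > tile[j] > 0): 17
17 is odd, so the puzzle is not solvable.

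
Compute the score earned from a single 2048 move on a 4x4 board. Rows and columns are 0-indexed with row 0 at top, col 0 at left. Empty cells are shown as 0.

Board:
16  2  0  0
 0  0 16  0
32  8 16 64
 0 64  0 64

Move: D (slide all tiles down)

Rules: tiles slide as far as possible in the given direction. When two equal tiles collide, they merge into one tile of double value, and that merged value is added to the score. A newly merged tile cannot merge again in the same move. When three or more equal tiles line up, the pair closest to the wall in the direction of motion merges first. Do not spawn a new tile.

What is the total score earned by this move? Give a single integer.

Answer: 160

Derivation:
Slide down:
col 0: [16, 0, 32, 0] -> [0, 0, 16, 32]  score +0 (running 0)
col 1: [2, 0, 8, 64] -> [0, 2, 8, 64]  score +0 (running 0)
col 2: [0, 16, 16, 0] -> [0, 0, 0, 32]  score +32 (running 32)
col 3: [0, 0, 64, 64] -> [0, 0, 0, 128]  score +128 (running 160)
Board after move:
  0   0   0   0
  0   2   0   0
 16   8   0   0
 32  64  32 128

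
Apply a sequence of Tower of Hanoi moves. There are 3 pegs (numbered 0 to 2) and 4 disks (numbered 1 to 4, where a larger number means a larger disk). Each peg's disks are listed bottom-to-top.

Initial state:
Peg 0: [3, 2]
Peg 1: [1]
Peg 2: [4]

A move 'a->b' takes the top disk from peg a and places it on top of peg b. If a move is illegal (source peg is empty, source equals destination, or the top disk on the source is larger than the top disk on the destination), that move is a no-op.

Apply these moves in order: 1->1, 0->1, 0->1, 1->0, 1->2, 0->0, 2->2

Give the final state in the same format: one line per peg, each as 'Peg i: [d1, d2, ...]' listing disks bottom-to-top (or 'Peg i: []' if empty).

After move 1 (1->1):
Peg 0: [3, 2]
Peg 1: [1]
Peg 2: [4]

After move 2 (0->1):
Peg 0: [3, 2]
Peg 1: [1]
Peg 2: [4]

After move 3 (0->1):
Peg 0: [3, 2]
Peg 1: [1]
Peg 2: [4]

After move 4 (1->0):
Peg 0: [3, 2, 1]
Peg 1: []
Peg 2: [4]

After move 5 (1->2):
Peg 0: [3, 2, 1]
Peg 1: []
Peg 2: [4]

After move 6 (0->0):
Peg 0: [3, 2, 1]
Peg 1: []
Peg 2: [4]

After move 7 (2->2):
Peg 0: [3, 2, 1]
Peg 1: []
Peg 2: [4]

Answer: Peg 0: [3, 2, 1]
Peg 1: []
Peg 2: [4]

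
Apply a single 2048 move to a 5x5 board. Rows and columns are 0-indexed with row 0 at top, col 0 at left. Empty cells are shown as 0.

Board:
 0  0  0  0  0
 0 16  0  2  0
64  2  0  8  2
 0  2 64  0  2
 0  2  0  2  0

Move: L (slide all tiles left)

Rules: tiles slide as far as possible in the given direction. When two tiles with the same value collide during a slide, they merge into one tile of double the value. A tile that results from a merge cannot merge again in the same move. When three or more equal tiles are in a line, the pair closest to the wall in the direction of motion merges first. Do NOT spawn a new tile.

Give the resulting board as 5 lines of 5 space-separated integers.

Answer:  0  0  0  0  0
16  2  0  0  0
64  2  8  2  0
 2 64  2  0  0
 4  0  0  0  0

Derivation:
Slide left:
row 0: [0, 0, 0, 0, 0] -> [0, 0, 0, 0, 0]
row 1: [0, 16, 0, 2, 0] -> [16, 2, 0, 0, 0]
row 2: [64, 2, 0, 8, 2] -> [64, 2, 8, 2, 0]
row 3: [0, 2, 64, 0, 2] -> [2, 64, 2, 0, 0]
row 4: [0, 2, 0, 2, 0] -> [4, 0, 0, 0, 0]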